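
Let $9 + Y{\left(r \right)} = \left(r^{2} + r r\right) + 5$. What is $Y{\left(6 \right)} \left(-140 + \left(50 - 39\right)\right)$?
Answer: $-8772$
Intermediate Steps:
$Y{\left(r \right)} = -4 + 2 r^{2}$ ($Y{\left(r \right)} = -9 + \left(\left(r^{2} + r r\right) + 5\right) = -9 + \left(\left(r^{2} + r^{2}\right) + 5\right) = -9 + \left(2 r^{2} + 5\right) = -9 + \left(5 + 2 r^{2}\right) = -4 + 2 r^{2}$)
$Y{\left(6 \right)} \left(-140 + \left(50 - 39\right)\right) = \left(-4 + 2 \cdot 6^{2}\right) \left(-140 + \left(50 - 39\right)\right) = \left(-4 + 2 \cdot 36\right) \left(-140 + 11\right) = \left(-4 + 72\right) \left(-129\right) = 68 \left(-129\right) = -8772$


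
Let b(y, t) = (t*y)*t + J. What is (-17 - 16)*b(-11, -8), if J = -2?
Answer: 23298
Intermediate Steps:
b(y, t) = -2 + y*t² (b(y, t) = (t*y)*t - 2 = y*t² - 2 = -2 + y*t²)
(-17 - 16)*b(-11, -8) = (-17 - 16)*(-2 - 11*(-8)²) = -33*(-2 - 11*64) = -33*(-2 - 704) = -33*(-706) = 23298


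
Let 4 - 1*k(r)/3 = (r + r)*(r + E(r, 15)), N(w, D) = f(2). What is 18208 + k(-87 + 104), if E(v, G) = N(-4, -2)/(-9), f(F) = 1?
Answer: 49492/3 ≈ 16497.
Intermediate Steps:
N(w, D) = 1
E(v, G) = -⅑ (E(v, G) = 1/(-9) = 1*(-⅑) = -⅑)
k(r) = 12 - 6*r*(-⅑ + r) (k(r) = 12 - 3*(r + r)*(r - ⅑) = 12 - 3*2*r*(-⅑ + r) = 12 - 6*r*(-⅑ + r))
18208 + k(-87 + 104) = 18208 + (12 - 6*(-87 + 104)² + 2*(-87 + 104)/3) = 18208 + (12 - 6*17² + (⅔)*17) = 18208 + (12 - 6*289 + 34/3) = 18208 + (12 - 1734 + 34/3) = 18208 - 5132/3 = 49492/3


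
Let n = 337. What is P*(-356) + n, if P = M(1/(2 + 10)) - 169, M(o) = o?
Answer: 181414/3 ≈ 60471.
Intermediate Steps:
P = -2027/12 (P = 1/(2 + 10) - 169 = 1/12 - 169 = -2027/12 ≈ -168.92)
P*(-356) + n = -2027/12*(-356) + 337 = 180403/3 + 337 = 181414/3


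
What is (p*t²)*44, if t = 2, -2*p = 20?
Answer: -1760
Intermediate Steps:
p = -10 (p = -½*20 = -10)
(p*t²)*44 = -10*2²*44 = -10*4*44 = -40*44 = -1760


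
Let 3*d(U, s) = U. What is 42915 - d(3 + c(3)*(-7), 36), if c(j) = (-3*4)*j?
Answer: 42830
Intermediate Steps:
c(j) = -12*j
d(U, s) = U/3
42915 - d(3 + c(3)*(-7), 36) = 42915 - (3 - 12*3*(-7))/3 = 42915 - (3 - 36*(-7))/3 = 42915 - (3 + 252)/3 = 42915 - 255/3 = 42915 - 1*85 = 42915 - 85 = 42830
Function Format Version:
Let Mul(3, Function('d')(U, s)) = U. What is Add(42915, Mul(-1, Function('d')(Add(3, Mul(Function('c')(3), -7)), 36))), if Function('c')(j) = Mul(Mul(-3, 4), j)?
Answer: 42830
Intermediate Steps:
Function('c')(j) = Mul(-12, j)
Function('d')(U, s) = Mul(Rational(1, 3), U)
Add(42915, Mul(-1, Function('d')(Add(3, Mul(Function('c')(3), -7)), 36))) = Add(42915, Mul(-1, Mul(Rational(1, 3), Add(3, Mul(Mul(-12, 3), -7))))) = Add(42915, Mul(-1, Mul(Rational(1, 3), Add(3, Mul(-36, -7))))) = Add(42915, Mul(-1, Mul(Rational(1, 3), Add(3, 252)))) = Add(42915, Mul(-1, Mul(Rational(1, 3), 255))) = Add(42915, Mul(-1, 85)) = Add(42915, -85) = 42830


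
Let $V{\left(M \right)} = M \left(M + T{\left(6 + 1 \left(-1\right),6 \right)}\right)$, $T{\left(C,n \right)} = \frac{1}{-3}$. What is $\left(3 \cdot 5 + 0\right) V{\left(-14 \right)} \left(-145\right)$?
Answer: $-436450$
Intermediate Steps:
$T{\left(C,n \right)} = - \frac{1}{3}$
$V{\left(M \right)} = M \left(- \frac{1}{3} + M\right)$ ($V{\left(M \right)} = M \left(M - \frac{1}{3}\right) = M \left(- \frac{1}{3} + M\right)$)
$\left(3 \cdot 5 + 0\right) V{\left(-14 \right)} \left(-145\right) = \left(3 \cdot 5 + 0\right) \left(- 14 \left(- \frac{1}{3} - 14\right)\right) \left(-145\right) = \left(15 + 0\right) \left(\left(-14\right) \left(- \frac{43}{3}\right)\right) \left(-145\right) = 15 \cdot \frac{602}{3} \left(-145\right) = 3010 \left(-145\right) = -436450$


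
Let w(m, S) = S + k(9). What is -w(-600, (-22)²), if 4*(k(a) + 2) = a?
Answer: -1937/4 ≈ -484.25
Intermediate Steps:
k(a) = -2 + a/4
w(m, S) = ¼ + S (w(m, S) = S + (-2 + (¼)*9) = S + (-2 + 9/4) = S + ¼ = ¼ + S)
-w(-600, (-22)²) = -(¼ + (-22)²) = -(¼ + 484) = -1*1937/4 = -1937/4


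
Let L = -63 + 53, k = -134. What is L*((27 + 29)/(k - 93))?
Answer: 560/227 ≈ 2.4670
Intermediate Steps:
L = -10
L*((27 + 29)/(k - 93)) = -10*(27 + 29)/(-134 - 93) = -560/(-227) = -560*(-1)/227 = -10*(-56/227) = 560/227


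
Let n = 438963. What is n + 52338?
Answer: 491301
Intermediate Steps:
n + 52338 = 438963 + 52338 = 491301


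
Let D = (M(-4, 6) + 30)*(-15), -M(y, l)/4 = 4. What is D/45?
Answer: -14/3 ≈ -4.6667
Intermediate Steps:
M(y, l) = -16 (M(y, l) = -4*4 = -16)
D = -210 (D = (-16 + 30)*(-15) = 14*(-15) = -210)
D/45 = -210/45 = -210*1/45 = -14/3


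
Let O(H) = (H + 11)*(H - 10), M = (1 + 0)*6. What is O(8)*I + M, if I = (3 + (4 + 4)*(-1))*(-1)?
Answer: -184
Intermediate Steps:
M = 6 (M = 1*6 = 6)
O(H) = (-10 + H)*(11 + H) (O(H) = (11 + H)*(-10 + H) = (-10 + H)*(11 + H))
I = 5 (I = (3 + 8*(-1))*(-1) = (3 - 8)*(-1) = -5*(-1) = 5)
O(8)*I + M = (-110 + 8 + 8²)*5 + 6 = (-110 + 8 + 64)*5 + 6 = -38*5 + 6 = -190 + 6 = -184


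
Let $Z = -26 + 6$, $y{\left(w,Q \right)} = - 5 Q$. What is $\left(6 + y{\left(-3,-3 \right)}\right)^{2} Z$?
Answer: $-8820$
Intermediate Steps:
$Z = -20$
$\left(6 + y{\left(-3,-3 \right)}\right)^{2} Z = \left(6 - -15\right)^{2} \left(-20\right) = \left(6 + 15\right)^{2} \left(-20\right) = 21^{2} \left(-20\right) = 441 \left(-20\right) = -8820$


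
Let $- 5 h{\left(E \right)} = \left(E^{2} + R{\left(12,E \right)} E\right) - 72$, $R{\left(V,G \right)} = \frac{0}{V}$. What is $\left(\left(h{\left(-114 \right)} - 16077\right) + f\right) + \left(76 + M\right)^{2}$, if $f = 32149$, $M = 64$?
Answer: $\frac{165436}{5} \approx 33087.0$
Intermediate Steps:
$R{\left(V,G \right)} = 0$
$h{\left(E \right)} = \frac{72}{5} - \frac{E^{2}}{5}$ ($h{\left(E \right)} = - \frac{\left(E^{2} + 0 E\right) - 72}{5} = - \frac{\left(E^{2} + 0\right) - 72}{5} = - \frac{E^{2} - 72}{5} = - \frac{-72 + E^{2}}{5} = \frac{72}{5} - \frac{E^{2}}{5}$)
$\left(\left(h{\left(-114 \right)} - 16077\right) + f\right) + \left(76 + M\right)^{2} = \left(\left(\left(\frac{72}{5} - \frac{\left(-114\right)^{2}}{5}\right) - 16077\right) + 32149\right) + \left(76 + 64\right)^{2} = \left(\left(\left(\frac{72}{5} - \frac{12996}{5}\right) - 16077\right) + 32149\right) + 140^{2} = \left(\left(\left(\frac{72}{5} - \frac{12996}{5}\right) - 16077\right) + 32149\right) + 19600 = \left(\left(- \frac{12924}{5} - 16077\right) + 32149\right) + 19600 = \left(- \frac{93309}{5} + 32149\right) + 19600 = \frac{67436}{5} + 19600 = \frac{165436}{5}$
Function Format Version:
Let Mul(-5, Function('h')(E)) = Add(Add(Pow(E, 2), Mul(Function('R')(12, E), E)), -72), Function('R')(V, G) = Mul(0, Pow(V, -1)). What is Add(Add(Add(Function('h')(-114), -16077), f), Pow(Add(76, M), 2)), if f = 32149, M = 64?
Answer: Rational(165436, 5) ≈ 33087.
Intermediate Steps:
Function('R')(V, G) = 0
Function('h')(E) = Add(Rational(72, 5), Mul(Rational(-1, 5), Pow(E, 2))) (Function('h')(E) = Mul(Rational(-1, 5), Add(Add(Pow(E, 2), Mul(0, E)), -72)) = Mul(Rational(-1, 5), Add(Add(Pow(E, 2), 0), -72)) = Mul(Rational(-1, 5), Add(Pow(E, 2), -72)) = Mul(Rational(-1, 5), Add(-72, Pow(E, 2))) = Add(Rational(72, 5), Mul(Rational(-1, 5), Pow(E, 2))))
Add(Add(Add(Function('h')(-114), -16077), f), Pow(Add(76, M), 2)) = Add(Add(Add(Add(Rational(72, 5), Mul(Rational(-1, 5), Pow(-114, 2))), -16077), 32149), Pow(Add(76, 64), 2)) = Add(Add(Add(Add(Rational(72, 5), Mul(Rational(-1, 5), 12996)), -16077), 32149), Pow(140, 2)) = Add(Add(Add(Add(Rational(72, 5), Rational(-12996, 5)), -16077), 32149), 19600) = Add(Add(Add(Rational(-12924, 5), -16077), 32149), 19600) = Add(Add(Rational(-93309, 5), 32149), 19600) = Add(Rational(67436, 5), 19600) = Rational(165436, 5)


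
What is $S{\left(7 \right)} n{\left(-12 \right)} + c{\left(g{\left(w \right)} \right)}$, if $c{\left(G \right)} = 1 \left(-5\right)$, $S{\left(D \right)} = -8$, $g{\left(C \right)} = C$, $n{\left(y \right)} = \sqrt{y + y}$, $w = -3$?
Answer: $-5 - 16 i \sqrt{6} \approx -5.0 - 39.192 i$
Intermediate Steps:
$n{\left(y \right)} = \sqrt{2} \sqrt{y}$ ($n{\left(y \right)} = \sqrt{2 y} = \sqrt{2} \sqrt{y}$)
$c{\left(G \right)} = -5$
$S{\left(7 \right)} n{\left(-12 \right)} + c{\left(g{\left(w \right)} \right)} = - 8 \sqrt{2} \sqrt{-12} - 5 = - 8 \sqrt{2} \cdot 2 i \sqrt{3} - 5 = - 8 \cdot 2 i \sqrt{6} - 5 = - 16 i \sqrt{6} - 5 = -5 - 16 i \sqrt{6}$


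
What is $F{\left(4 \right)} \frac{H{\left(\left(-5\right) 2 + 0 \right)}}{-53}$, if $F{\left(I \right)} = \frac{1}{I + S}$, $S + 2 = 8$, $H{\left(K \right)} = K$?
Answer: $\frac{1}{53} \approx 0.018868$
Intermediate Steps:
$S = 6$ ($S = -2 + 8 = 6$)
$F{\left(I \right)} = \frac{1}{6 + I}$ ($F{\left(I \right)} = \frac{1}{I + 6} = \frac{1}{6 + I}$)
$F{\left(4 \right)} \frac{H{\left(\left(-5\right) 2 + 0 \right)}}{-53} = \frac{\left(\left(-5\right) 2 + 0\right) \frac{1}{-53}}{6 + 4} = \frac{\left(-10 + 0\right) \left(- \frac{1}{53}\right)}{10} = \frac{\left(-10\right) \left(- \frac{1}{53}\right)}{10} = \frac{1}{10} \cdot \frac{10}{53} = \frac{1}{53}$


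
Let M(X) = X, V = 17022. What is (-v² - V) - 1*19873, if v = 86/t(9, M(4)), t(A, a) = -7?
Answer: -1815251/49 ≈ -37046.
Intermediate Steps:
v = -86/7 (v = 86/(-7) = 86*(-⅐) = -86/7 ≈ -12.286)
(-v² - V) - 1*19873 = (-(-86/7)² - 1*17022) - 1*19873 = (-1*7396/49 - 17022) - 19873 = (-7396/49 - 17022) - 19873 = -841474/49 - 19873 = -1815251/49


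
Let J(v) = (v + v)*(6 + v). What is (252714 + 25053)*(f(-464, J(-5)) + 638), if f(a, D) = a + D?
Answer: 45553788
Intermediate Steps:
J(v) = 2*v*(6 + v) (J(v) = (2*v)*(6 + v) = 2*v*(6 + v))
f(a, D) = D + a
(252714 + 25053)*(f(-464, J(-5)) + 638) = (252714 + 25053)*((2*(-5)*(6 - 5) - 464) + 638) = 277767*((2*(-5)*1 - 464) + 638) = 277767*((-10 - 464) + 638) = 277767*(-474 + 638) = 277767*164 = 45553788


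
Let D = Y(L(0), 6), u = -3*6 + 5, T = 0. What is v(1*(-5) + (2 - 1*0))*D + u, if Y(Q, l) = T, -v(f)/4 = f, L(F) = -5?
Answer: -13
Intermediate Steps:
v(f) = -4*f
u = -13 (u = -18 + 5 = -13)
Y(Q, l) = 0
D = 0
v(1*(-5) + (2 - 1*0))*D + u = -4*(1*(-5) + (2 - 1*0))*0 - 13 = -4*(-5 + (2 + 0))*0 - 13 = -4*(-5 + 2)*0 - 13 = -4*(-3)*0 - 13 = 12*0 - 13 = 0 - 13 = -13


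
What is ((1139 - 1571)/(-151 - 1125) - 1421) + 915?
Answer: -161306/319 ≈ -505.66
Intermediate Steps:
((1139 - 1571)/(-151 - 1125) - 1421) + 915 = (-432/(-1276) - 1421) + 915 = (-432*(-1/1276) - 1421) + 915 = (108/319 - 1421) + 915 = -453191/319 + 915 = -161306/319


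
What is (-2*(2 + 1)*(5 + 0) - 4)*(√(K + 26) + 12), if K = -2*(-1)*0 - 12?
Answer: -408 - 34*√14 ≈ -535.22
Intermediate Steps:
K = -12 (K = 2*0 - 12 = 0 - 12 = -12)
(-2*(2 + 1)*(5 + 0) - 4)*(√(K + 26) + 12) = (-2*(2 + 1)*(5 + 0) - 4)*(√(-12 + 26) + 12) = (-6*5 - 4)*(√14 + 12) = (-2*15 - 4)*(12 + √14) = (-30 - 4)*(12 + √14) = -34*(12 + √14) = -408 - 34*√14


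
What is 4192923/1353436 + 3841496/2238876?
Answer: 520951916243/108220549212 ≈ 4.8138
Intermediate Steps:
4192923/1353436 + 3841496/2238876 = 4192923*(1/1353436) + 3841496*(1/2238876) = 598989/193348 + 960374/559719 = 520951916243/108220549212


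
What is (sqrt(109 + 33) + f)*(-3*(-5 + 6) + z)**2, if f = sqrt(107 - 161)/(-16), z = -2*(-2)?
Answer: sqrt(142) - 3*I*sqrt(6)/16 ≈ 11.916 - 0.45928*I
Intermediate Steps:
z = 4
f = -3*I*sqrt(6)/16 (f = sqrt(-54)*(-1/16) = (3*I*sqrt(6))*(-1/16) = -3*I*sqrt(6)/16 ≈ -0.45928*I)
(sqrt(109 + 33) + f)*(-3*(-5 + 6) + z)**2 = (sqrt(109 + 33) - 3*I*sqrt(6)/16)*(-3*(-5 + 6) + 4)**2 = (sqrt(142) - 3*I*sqrt(6)/16)*(-3*1 + 4)**2 = (sqrt(142) - 3*I*sqrt(6)/16)*(-3 + 4)**2 = (sqrt(142) - 3*I*sqrt(6)/16)*1**2 = (sqrt(142) - 3*I*sqrt(6)/16)*1 = sqrt(142) - 3*I*sqrt(6)/16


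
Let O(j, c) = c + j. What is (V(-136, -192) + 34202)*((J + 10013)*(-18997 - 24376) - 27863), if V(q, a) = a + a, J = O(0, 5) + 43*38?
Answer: -17091957375262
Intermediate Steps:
J = 1639 (J = (5 + 0) + 43*38 = 5 + 1634 = 1639)
V(q, a) = 2*a
(V(-136, -192) + 34202)*((J + 10013)*(-18997 - 24376) - 27863) = (2*(-192) + 34202)*((1639 + 10013)*(-18997 - 24376) - 27863) = (-384 + 34202)*(11652*(-43373) - 27863) = 33818*(-505382196 - 27863) = 33818*(-505410059) = -17091957375262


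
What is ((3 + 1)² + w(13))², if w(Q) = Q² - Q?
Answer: 29584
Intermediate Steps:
((3 + 1)² + w(13))² = ((3 + 1)² + 13*(-1 + 13))² = (4² + 13*12)² = (16 + 156)² = 172² = 29584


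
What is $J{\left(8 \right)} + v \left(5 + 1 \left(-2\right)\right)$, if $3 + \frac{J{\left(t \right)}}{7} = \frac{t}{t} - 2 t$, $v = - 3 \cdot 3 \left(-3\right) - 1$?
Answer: $-48$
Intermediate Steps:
$v = 26$ ($v = \left(-3\right) \left(-9\right) - 1 = 27 - 1 = 26$)
$J{\left(t \right)} = -14 - 14 t$ ($J{\left(t \right)} = -21 + 7 \left(\frac{t}{t} - 2 t\right) = -21 + 7 \left(1 - 2 t\right) = -21 - \left(-7 + 14 t\right) = -14 - 14 t$)
$J{\left(8 \right)} + v \left(5 + 1 \left(-2\right)\right) = \left(-14 - 112\right) + 26 \left(5 + 1 \left(-2\right)\right) = \left(-14 - 112\right) + 26 \left(5 - 2\right) = -126 + 26 \cdot 3 = -126 + 78 = -48$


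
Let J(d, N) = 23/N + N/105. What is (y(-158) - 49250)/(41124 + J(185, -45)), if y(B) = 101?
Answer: -15481935/12953764 ≈ -1.1952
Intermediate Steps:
J(d, N) = 23/N + N/105 (J(d, N) = 23/N + N*(1/105) = 23/N + N/105)
(y(-158) - 49250)/(41124 + J(185, -45)) = (101 - 49250)/(41124 + (23/(-45) + (1/105)*(-45))) = -49149/(41124 + (23*(-1/45) - 3/7)) = -49149/(41124 + (-23/45 - 3/7)) = -49149/(41124 - 296/315) = -49149/12953764/315 = -49149*315/12953764 = -15481935/12953764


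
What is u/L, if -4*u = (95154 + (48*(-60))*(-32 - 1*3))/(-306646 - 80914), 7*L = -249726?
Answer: -228613/64522539040 ≈ -3.5432e-6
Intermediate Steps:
L = -249726/7 (L = (⅐)*(-249726) = -249726/7 ≈ -35675.)
u = 97977/775120 (u = -(95154 + (48*(-60))*(-32 - 1*3))/(4*(-306646 - 80914)) = -(95154 - 2880*(-32 - 3))/(4*(-387560)) = -(95154 - 2880*(-35))*(-1)/(4*387560) = -(95154 + 100800)*(-1)/(4*387560) = -97977*(-1)/(2*387560) = -¼*(-97977/193780) = 97977/775120 ≈ 0.12640)
u/L = 97977/(775120*(-249726/7)) = (97977/775120)*(-7/249726) = -228613/64522539040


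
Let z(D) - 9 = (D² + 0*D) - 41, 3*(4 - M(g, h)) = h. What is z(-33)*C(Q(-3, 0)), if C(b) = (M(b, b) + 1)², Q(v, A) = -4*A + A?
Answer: 26425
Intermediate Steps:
M(g, h) = 4 - h/3
Q(v, A) = -3*A
C(b) = (5 - b/3)² (C(b) = ((4 - b/3) + 1)² = (5 - b/3)²)
z(D) = -32 + D² (z(D) = 9 + ((D² + 0*D) - 41) = 9 + ((D² + 0) - 41) = 9 + (D² - 41) = 9 + (-41 + D²) = -32 + D²)
z(-33)*C(Q(-3, 0)) = (-32 + (-33)²)*((-15 - 3*0)²/9) = (-32 + 1089)*((-15 + 0)²/9) = 1057*((⅑)*(-15)²) = 1057*((⅑)*225) = 1057*25 = 26425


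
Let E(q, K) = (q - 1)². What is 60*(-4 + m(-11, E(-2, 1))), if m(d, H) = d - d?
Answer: -240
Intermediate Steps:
E(q, K) = (-1 + q)²
m(d, H) = 0
60*(-4 + m(-11, E(-2, 1))) = 60*(-4 + 0) = 60*(-4) = -240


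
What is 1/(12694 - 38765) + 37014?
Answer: 964991993/26071 ≈ 37014.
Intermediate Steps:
1/(12694 - 38765) + 37014 = 1/(-26071) + 37014 = -1/26071 + 37014 = 964991993/26071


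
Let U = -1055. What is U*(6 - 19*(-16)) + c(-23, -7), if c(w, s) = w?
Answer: -327073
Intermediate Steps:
U*(6 - 19*(-16)) + c(-23, -7) = -1055*(6 - 19*(-16)) - 23 = -1055*(6 + 304) - 23 = -1055*310 - 23 = -327050 - 23 = -327073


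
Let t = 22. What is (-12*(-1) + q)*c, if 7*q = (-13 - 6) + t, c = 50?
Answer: 4350/7 ≈ 621.43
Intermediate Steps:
q = 3/7 (q = ((-13 - 6) + 22)/7 = (-19 + 22)/7 = (⅐)*3 = 3/7 ≈ 0.42857)
(-12*(-1) + q)*c = (-12*(-1) + 3/7)*50 = (12 + 3/7)*50 = (87/7)*50 = 4350/7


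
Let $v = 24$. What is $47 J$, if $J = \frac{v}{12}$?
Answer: $94$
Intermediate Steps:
$J = 2$ ($J = \frac{24}{12} = 24 \cdot \frac{1}{12} = 2$)
$47 J = 47 \cdot 2 = 94$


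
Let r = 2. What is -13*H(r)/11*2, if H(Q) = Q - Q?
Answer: 0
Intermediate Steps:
H(Q) = 0
-13*H(r)/11*2 = -0/11*2 = -13*0*2 = 0*2 = 0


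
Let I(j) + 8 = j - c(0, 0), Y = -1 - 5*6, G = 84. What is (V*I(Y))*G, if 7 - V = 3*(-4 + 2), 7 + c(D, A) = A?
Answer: -34944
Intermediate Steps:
c(D, A) = -7 + A
Y = -31 (Y = -1 - 30 = -31)
I(j) = -1 + j (I(j) = -8 + (j - (-7 + 0)) = -8 + (j - 1*(-7)) = -8 + (j + 7) = -8 + (7 + j) = -1 + j)
V = 13 (V = 7 - 3*(-4 + 2) = 7 - 3*(-2) = 7 - 1*(-6) = 7 + 6 = 13)
(V*I(Y))*G = (13*(-1 - 31))*84 = (13*(-32))*84 = -416*84 = -34944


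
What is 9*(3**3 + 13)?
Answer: 360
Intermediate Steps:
9*(3**3 + 13) = 9*(27 + 13) = 9*40 = 360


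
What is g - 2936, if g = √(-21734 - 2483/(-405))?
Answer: -2936 + I*√43998935/45 ≈ -2936.0 + 147.4*I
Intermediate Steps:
g = I*√43998935/45 (g = √(-21734 - 2483*(-1/405)) = √(-21734 + 2483/405) = √(-8799787/405) = I*√43998935/45 ≈ 147.4*I)
g - 2936 = I*√43998935/45 - 2936 = -2936 + I*√43998935/45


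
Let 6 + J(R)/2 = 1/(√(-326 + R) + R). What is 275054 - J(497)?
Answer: 33948370157/123419 + 3*√19/123419 ≈ 2.7507e+5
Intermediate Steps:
J(R) = -12 + 2/(R + √(-326 + R)) (J(R) = -12 + 2/(√(-326 + R) + R) = -12 + 2/(R + √(-326 + R)))
275054 - J(497) = 275054 - 2*(1 - 6*497 - 6*√(-326 + 497))/(497 + √(-326 + 497)) = 275054 - 2*(1 - 2982 - 18*√19)/(497 + √171) = 275054 - 2*(1 - 2982 - 18*√19)/(497 + 3*√19) = 275054 - 2*(-2981 - 18*√19)/(497 + 3*√19)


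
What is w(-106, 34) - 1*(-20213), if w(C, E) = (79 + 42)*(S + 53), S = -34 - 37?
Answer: 18035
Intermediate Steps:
S = -71
w(C, E) = -2178 (w(C, E) = (79 + 42)*(-71 + 53) = 121*(-18) = -2178)
w(-106, 34) - 1*(-20213) = -2178 - 1*(-20213) = -2178 + 20213 = 18035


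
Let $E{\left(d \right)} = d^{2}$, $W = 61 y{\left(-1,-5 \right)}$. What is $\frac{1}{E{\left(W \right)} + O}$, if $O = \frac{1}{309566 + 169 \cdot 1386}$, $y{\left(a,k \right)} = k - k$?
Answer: $543800$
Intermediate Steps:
$y{\left(a,k \right)} = 0$
$W = 0$ ($W = 61 \cdot 0 = 0$)
$O = \frac{1}{543800}$ ($O = \frac{1}{309566 + 234234} = \frac{1}{543800} \approx 1.8389 \cdot 10^{-6}$)
$\frac{1}{E{\left(W \right)} + O} = \frac{1}{0^{2} + \frac{1}{543800}} = \frac{1}{0 + \frac{1}{543800}} = \frac{1}{\frac{1}{543800}} = 543800$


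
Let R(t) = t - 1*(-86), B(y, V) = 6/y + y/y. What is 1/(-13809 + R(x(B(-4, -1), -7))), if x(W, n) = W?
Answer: -2/27447 ≈ -7.2868e-5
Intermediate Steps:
B(y, V) = 1 + 6/y (B(y, V) = 6/y + 1 = 1 + 6/y)
R(t) = 86 + t (R(t) = t + 86 = 86 + t)
1/(-13809 + R(x(B(-4, -1), -7))) = 1/(-13809 + (86 + (6 - 4)/(-4))) = 1/(-13809 + (86 - ¼*2)) = 1/(-13809 + (86 - ½)) = 1/(-13809 + 171/2) = 1/(-27447/2) = -2/27447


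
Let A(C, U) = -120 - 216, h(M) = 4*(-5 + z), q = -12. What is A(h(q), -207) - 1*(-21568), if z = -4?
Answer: 21232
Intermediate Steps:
h(M) = -36 (h(M) = 4*(-5 - 4) = 4*(-9) = -36)
A(C, U) = -336
A(h(q), -207) - 1*(-21568) = -336 - 1*(-21568) = -336 + 21568 = 21232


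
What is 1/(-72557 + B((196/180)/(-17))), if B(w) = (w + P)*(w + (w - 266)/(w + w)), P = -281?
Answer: -4096575/2688536937308 ≈ -1.5237e-6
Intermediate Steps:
B(w) = (-281 + w)*(w + (-266 + w)/(2*w)) (B(w) = (w - 281)*(w + (w - 266)/(w + w)) = (-281 + w)*(w + (-266 + w)/((2*w))) = (-281 + w)*(w + (-266 + w)*(1/(2*w))) = (-281 + w)*(w + (-266 + w)/(2*w)))
1/(-72557 + B((196/180)/(-17))) = 1/(-72557 + (-547/2 + ((196/180)/(-17))² + 37373/(((196/180)/(-17))) - 561*196/180/(2*(-17)))) = 1/(-72557 + (-547/2 + ((196*(1/180))*(-1/17))² + 37373/(((196*(1/180))*(-1/17))) - 561*196*(1/180)*(-1)/(2*17))) = 1/(-72557 + (-547/2 + ((49/45)*(-1/17))² + 37373/(((49/45)*(-1/17))) - 9163*(-1)/(30*17))) = 1/(-72557 + (-547/2 + (-49/765)² + 37373/(-49/765) - 561/2*(-49/765))) = 1/(-72557 + (-547/2 + 2401/585225 + 37373*(-765/49) + 539/30)) = 1/(-72557 + (-547/2 + 2401/585225 - 4084335/7 + 539/30)) = 1/(-72557 - 2391301745033/4096575) = 1/(-2688536937308/4096575) = -4096575/2688536937308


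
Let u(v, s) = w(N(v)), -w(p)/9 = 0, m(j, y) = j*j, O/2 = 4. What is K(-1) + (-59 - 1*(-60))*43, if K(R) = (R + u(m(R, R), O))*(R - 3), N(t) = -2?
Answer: 47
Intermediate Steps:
O = 8 (O = 2*4 = 8)
m(j, y) = j²
w(p) = 0 (w(p) = -9*0 = 0)
u(v, s) = 0
K(R) = R*(-3 + R) (K(R) = (R + 0)*(R - 3) = R*(-3 + R))
K(-1) + (-59 - 1*(-60))*43 = -(-3 - 1) + (-59 - 1*(-60))*43 = -1*(-4) + (-59 + 60)*43 = 4 + 1*43 = 4 + 43 = 47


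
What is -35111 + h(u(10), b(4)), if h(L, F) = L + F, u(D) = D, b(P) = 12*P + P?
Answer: -35049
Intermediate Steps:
b(P) = 13*P
h(L, F) = F + L
-35111 + h(u(10), b(4)) = -35111 + (13*4 + 10) = -35111 + (52 + 10) = -35111 + 62 = -35049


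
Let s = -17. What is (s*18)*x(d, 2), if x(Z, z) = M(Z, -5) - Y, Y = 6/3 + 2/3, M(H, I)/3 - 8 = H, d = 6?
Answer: -12036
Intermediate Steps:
M(H, I) = 24 + 3*H
Y = 8/3 (Y = 6*(⅓) + 2*(⅓) = 2 + ⅔ = 8/3 ≈ 2.6667)
x(Z, z) = 64/3 + 3*Z (x(Z, z) = (24 + 3*Z) - 1*8/3 = (24 + 3*Z) - 8/3 = 64/3 + 3*Z)
(s*18)*x(d, 2) = (-17*18)*(64/3 + 3*6) = -306*(64/3 + 18) = -306*118/3 = -12036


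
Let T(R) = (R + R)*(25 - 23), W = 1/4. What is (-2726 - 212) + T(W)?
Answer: -2937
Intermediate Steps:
W = ¼ ≈ 0.25000
T(R) = 4*R (T(R) = (2*R)*2 = 4*R)
(-2726 - 212) + T(W) = (-2726 - 212) + 4*(¼) = -2938 + 1 = -2937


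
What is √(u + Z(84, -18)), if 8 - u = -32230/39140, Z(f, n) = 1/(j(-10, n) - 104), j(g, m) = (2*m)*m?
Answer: 67*√139264034/266152 ≈ 2.9707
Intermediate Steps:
j(g, m) = 2*m²
Z(f, n) = 1/(-104 + 2*n²) (Z(f, n) = 1/(2*n² - 104) = 1/(-104 + 2*n²))
u = 34535/3914 (u = 8 - (-32230)/39140 = 8 - 1*(-3223/3914) = 8 + 3223/3914 = 34535/3914 ≈ 8.8235)
√(u + Z(84, -18)) = √(34535/3914 + 1/(2*(-52 + (-18)²))) = √(34535/3914 + 1/(2*(-52 + 324))) = √(34535/3914 + (½)/272) = √(34535/3914 + (½)*(1/272)) = √(34535/3914 + 1/544) = √(9395477/1064608) = 67*√139264034/266152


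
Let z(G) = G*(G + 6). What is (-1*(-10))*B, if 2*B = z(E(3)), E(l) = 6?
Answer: 360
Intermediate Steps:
z(G) = G*(6 + G)
B = 36 (B = (6*(6 + 6))/2 = (6*12)/2 = (½)*72 = 36)
(-1*(-10))*B = -1*(-10)*36 = 10*36 = 360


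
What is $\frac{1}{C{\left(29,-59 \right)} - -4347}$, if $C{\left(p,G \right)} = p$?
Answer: $\frac{1}{4376} \approx 0.00022852$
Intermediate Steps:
$\frac{1}{C{\left(29,-59 \right)} - -4347} = \frac{1}{29 - -4347} = \frac{1}{29 + 4347} = \frac{1}{4376}$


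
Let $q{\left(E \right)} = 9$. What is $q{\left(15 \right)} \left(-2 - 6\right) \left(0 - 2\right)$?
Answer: $144$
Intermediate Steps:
$q{\left(15 \right)} \left(-2 - 6\right) \left(0 - 2\right) = 9 \left(-2 - 6\right) \left(0 - 2\right) = 9 \left(-2 - 6\right) \left(-2\right) = 9 \left(\left(-8\right) \left(-2\right)\right) = 9 \cdot 16 = 144$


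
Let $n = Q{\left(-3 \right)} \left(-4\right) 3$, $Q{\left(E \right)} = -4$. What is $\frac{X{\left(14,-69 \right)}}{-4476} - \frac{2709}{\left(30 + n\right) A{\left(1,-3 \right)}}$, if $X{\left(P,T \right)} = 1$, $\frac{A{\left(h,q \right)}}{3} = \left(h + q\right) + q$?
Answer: $\frac{673573}{290940} \approx 2.3152$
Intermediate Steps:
$A{\left(h,q \right)} = 3 h + 6 q$ ($A{\left(h,q \right)} = 3 \left(\left(h + q\right) + q\right) = 3 \left(h + 2 q\right) = 3 h + 6 q$)
$n = 48$ ($n = \left(-4\right) \left(-4\right) 3 = 16 \cdot 3 = 48$)
$\frac{X{\left(14,-69 \right)}}{-4476} - \frac{2709}{\left(30 + n\right) A{\left(1,-3 \right)}} = 1 \frac{1}{-4476} - \frac{2709}{\left(30 + 48\right) \left(3 \cdot 1 + 6 \left(-3\right)\right)} = 1 \left(- \frac{1}{4476}\right) - \frac{2709}{78 \left(3 - 18\right)} = - \frac{1}{4476} - \frac{2709}{78 \left(-15\right)} = - \frac{1}{4476} - \frac{2709}{-1170} = - \frac{1}{4476} - - \frac{301}{130} = - \frac{1}{4476} + \frac{301}{130} = \frac{673573}{290940}$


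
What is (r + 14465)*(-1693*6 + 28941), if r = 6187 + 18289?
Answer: 731428803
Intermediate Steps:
r = 24476
(r + 14465)*(-1693*6 + 28941) = (24476 + 14465)*(-1693*6 + 28941) = 38941*(-10158 + 28941) = 38941*18783 = 731428803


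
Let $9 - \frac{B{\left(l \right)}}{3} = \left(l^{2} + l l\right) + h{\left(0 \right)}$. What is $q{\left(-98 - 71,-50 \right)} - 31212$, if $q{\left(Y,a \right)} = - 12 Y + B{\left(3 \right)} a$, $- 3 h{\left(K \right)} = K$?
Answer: $-27834$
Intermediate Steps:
$h{\left(K \right)} = - \frac{K}{3}$
$B{\left(l \right)} = 27 - 6 l^{2}$ ($B{\left(l \right)} = 27 - 3 \left(\left(l^{2} + l l\right) - 0\right) = 27 - 3 \left(\left(l^{2} + l^{2}\right) + 0\right) = 27 - 3 \left(2 l^{2} + 0\right) = 27 - 3 \cdot 2 l^{2} = 27 - 6 l^{2}$)
$q{\left(Y,a \right)} = - 27 a - 12 Y$ ($q{\left(Y,a \right)} = - 12 Y + \left(27 - 6 \cdot 3^{2}\right) a = - 12 Y + \left(27 - 54\right) a = - 12 Y - 27 a = - 27 a - 12 Y$)
$q{\left(-98 - 71,-50 \right)} - 31212 = \left(\left(-27\right) \left(-50\right) - 12 \left(-98 - 71\right)\right) - 31212 = \left(1350 - -2028\right) - 31212 = \left(1350 + 2028\right) - 31212 = 3378 - 31212 = -27834$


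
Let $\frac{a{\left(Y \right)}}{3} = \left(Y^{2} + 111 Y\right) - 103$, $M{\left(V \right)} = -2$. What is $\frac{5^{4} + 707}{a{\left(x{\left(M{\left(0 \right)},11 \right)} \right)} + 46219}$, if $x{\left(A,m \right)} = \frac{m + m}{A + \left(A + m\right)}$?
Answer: $\frac{16317}{575581} \approx 0.028349$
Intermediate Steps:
$x{\left(A,m \right)} = \frac{2 m}{m + 2 A}$
$a{\left(Y \right)} = -309 + 3 Y^{2} + 333 Y$ ($a{\left(Y \right)} = 3 \left(\left(Y^{2} + 111 Y\right) - 103\right) = 3 \left(-103 + Y^{2} + 111 Y\right) = -309 + 3 Y^{2} + 333 Y$)
$\frac{5^{4} + 707}{a{\left(x{\left(M{\left(0 \right)},11 \right)} \right)} + 46219} = \frac{5^{4} + 707}{\left(-309 + 3 \left(2 \cdot 11 \frac{1}{11 + 2 \left(-2\right)}\right)^{2} + 333 \cdot 2 \cdot 11 \frac{1}{11 + 2 \left(-2\right)}\right) + 46219} = \frac{625 + 707}{\left(-309 + 3 \left(2 \cdot 11 \frac{1}{11 - 4}\right)^{2} + 333 \cdot 2 \cdot 11 \frac{1}{11 - 4}\right) + 46219} = \frac{1332}{\left(-309 + 3 \left(2 \cdot 11 \cdot \frac{1}{7}\right)^{2} + 333 \cdot 2 \cdot 11 \cdot \frac{1}{7}\right) + 46219} = \frac{1332}{\left(-309 + 3 \left(\frac{22}{7}\right)^{2} + 333 \cdot \frac{22}{7}\right) + 46219} = \frac{1332}{\left(-309 + 3 \cdot \frac{484}{49} + \frac{7326}{7}\right) + 46219} = \frac{1332}{\left(-309 + \frac{1452}{49} + \frac{7326}{7}\right) + 46219} = \frac{1332}{\frac{37593}{49} + 46219} = \frac{1332}{\frac{2302324}{49}} = 1332 \cdot \frac{49}{2302324} = \frac{16317}{575581}$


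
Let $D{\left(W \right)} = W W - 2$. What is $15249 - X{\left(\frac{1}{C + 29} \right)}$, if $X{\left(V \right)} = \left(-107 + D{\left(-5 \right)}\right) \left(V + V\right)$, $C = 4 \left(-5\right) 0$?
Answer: $\frac{442389}{29} \approx 15255.0$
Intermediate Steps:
$D{\left(W \right)} = -2 + W^{2}$ ($D{\left(W \right)} = W^{2} - 2 = -2 + W^{2}$)
$C = 0$ ($C = \left(-20\right) 0 = 0$)
$X{\left(V \right)} = - 168 V$ ($X{\left(V \right)} = \left(-107 - \left(2 - \left(-5\right)^{2}\right)\right) \left(V + V\right) = \left(-107 + \left(-2 + 25\right)\right) 2 V = \left(-107 + 23\right) 2 V = - 84 \cdot 2 V = - 168 V$)
$15249 - X{\left(\frac{1}{C + 29} \right)} = 15249 - - \frac{168}{0 + 29} = 15249 - - \frac{168}{29} = 15249 + \frac{168}{29} = \frac{442389}{29}$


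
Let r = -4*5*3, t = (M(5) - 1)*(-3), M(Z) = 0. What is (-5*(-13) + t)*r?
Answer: -4080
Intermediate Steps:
t = 3 (t = (0 - 1)*(-3) = -1*(-3) = 3)
r = -60 (r = -20*3 = -60)
(-5*(-13) + t)*r = (-5*(-13) + 3)*(-60) = (65 + 3)*(-60) = 68*(-60) = -4080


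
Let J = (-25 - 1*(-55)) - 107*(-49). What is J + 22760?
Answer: 28033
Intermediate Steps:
J = 5273 (J = (-25 + 55) + 5243 = 30 + 5243 = 5273)
J + 22760 = 5273 + 22760 = 28033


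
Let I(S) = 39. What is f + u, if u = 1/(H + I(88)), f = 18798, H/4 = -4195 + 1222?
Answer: 222812693/11853 ≈ 18798.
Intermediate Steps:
H = -11892 (H = 4*(-4195 + 1222) = 4*(-2973) = -11892)
u = -1/11853 (u = 1/(-11892 + 39) = 1/(-11853) = -1/11853 ≈ -8.4367e-5)
f + u = 18798 - 1/11853 = 222812693/11853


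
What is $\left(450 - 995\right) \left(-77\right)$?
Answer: $41965$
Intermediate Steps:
$\left(450 - 995\right) \left(-77\right) = \left(-545\right) \left(-77\right) = 41965$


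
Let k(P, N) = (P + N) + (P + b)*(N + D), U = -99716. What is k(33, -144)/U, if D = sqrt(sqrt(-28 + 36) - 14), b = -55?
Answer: -3057/99716 + 11*I*sqrt(14 - 2*sqrt(2))/49858 ≈ -0.030657 + 0.00073742*I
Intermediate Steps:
D = sqrt(-14 + 2*sqrt(2)) (D = sqrt(sqrt(8) - 14) = sqrt(2*sqrt(2) - 14) = sqrt(-14 + 2*sqrt(2)) ≈ 3.3424*I)
k(P, N) = N + P + (-55 + P)*(N + sqrt(-14 + 2*sqrt(2))) (k(P, N) = (P + N) + (P - 55)*(N + sqrt(-14 + 2*sqrt(2))) = (N + P) + (-55 + P)*(N + sqrt(-14 + 2*sqrt(2))) = N + P + (-55 + P)*(N + sqrt(-14 + 2*sqrt(2))))
k(33, -144)/U = (33 - 55*sqrt(-14 + 2*sqrt(2)) - 54*(-144) - 144*33 + 33*sqrt(-14 + 2*sqrt(2)))/(-99716) = (33 - 55*sqrt(-14 + 2*sqrt(2)) + 7776 - 4752 + 33*sqrt(-14 + 2*sqrt(2)))*(-1/99716) = (3057 - 22*sqrt(-14 + 2*sqrt(2)))*(-1/99716) = -3057/99716 + 11*sqrt(-14 + 2*sqrt(2))/49858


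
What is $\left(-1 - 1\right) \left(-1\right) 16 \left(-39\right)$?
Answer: $-1248$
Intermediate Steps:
$\left(-1 - 1\right) \left(-1\right) 16 \left(-39\right) = \left(-2\right) \left(-1\right) 16 \left(-39\right) = 2 \cdot 16 \left(-39\right) = 32 \left(-39\right) = -1248$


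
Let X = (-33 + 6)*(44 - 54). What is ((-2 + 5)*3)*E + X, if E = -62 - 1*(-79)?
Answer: 423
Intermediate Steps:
E = 17 (E = -62 + 79 = 17)
X = 270 (X = -27*(-10) = 270)
((-2 + 5)*3)*E + X = ((-2 + 5)*3)*17 + 270 = (3*3)*17 + 270 = 9*17 + 270 = 153 + 270 = 423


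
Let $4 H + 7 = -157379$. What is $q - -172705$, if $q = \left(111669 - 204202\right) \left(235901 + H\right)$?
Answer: $- \frac{36375209687}{2} \approx -1.8188 \cdot 10^{10}$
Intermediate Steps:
$H = - \frac{78693}{2}$ ($H = - \frac{7}{4} + \frac{1}{4} \left(-157379\right) = - \frac{7}{4} - \frac{157379}{4} = - \frac{78693}{2} \approx -39347.0$)
$q = - \frac{36375555097}{2}$ ($q = \left(111669 - 204202\right) \left(235901 - \frac{78693}{2}\right) = \left(-92533\right) \frac{393109}{2} = - \frac{36375555097}{2} \approx -1.8188 \cdot 10^{10}$)
$q - -172705 = - \frac{36375555097}{2} - -172705 = - \frac{36375555097}{2} + 172705 = - \frac{36375209687}{2}$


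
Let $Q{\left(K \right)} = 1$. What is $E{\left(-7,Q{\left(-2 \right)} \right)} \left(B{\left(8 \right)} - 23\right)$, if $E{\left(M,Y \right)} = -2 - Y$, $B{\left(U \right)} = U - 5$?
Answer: $60$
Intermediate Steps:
$B{\left(U \right)} = -5 + U$ ($B{\left(U \right)} = U - 5 = -5 + U$)
$E{\left(-7,Q{\left(-2 \right)} \right)} \left(B{\left(8 \right)} - 23\right) = \left(-2 - 1\right) \left(\left(-5 + 8\right) - 23\right) = \left(-2 - 1\right) \left(3 - 23\right) = \left(-3\right) \left(-20\right) = 60$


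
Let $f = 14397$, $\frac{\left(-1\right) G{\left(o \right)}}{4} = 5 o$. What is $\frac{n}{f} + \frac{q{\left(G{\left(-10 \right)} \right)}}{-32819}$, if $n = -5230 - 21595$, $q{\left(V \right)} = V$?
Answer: $- \frac{883249075}{472495143} \approx -1.8693$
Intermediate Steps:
$G{\left(o \right)} = - 20 o$ ($G{\left(o \right)} = - 4 \cdot 5 o = - 20 o$)
$n = -26825$ ($n = -5230 - 21595 = -26825$)
$\frac{n}{f} + \frac{q{\left(G{\left(-10 \right)} \right)}}{-32819} = - \frac{26825}{14397} + \frac{\left(-20\right) \left(-10\right)}{-32819} = \left(-26825\right) \frac{1}{14397} + 200 \left(- \frac{1}{32819}\right) = - \frac{26825}{14397} - \frac{200}{32819} = - \frac{883249075}{472495143}$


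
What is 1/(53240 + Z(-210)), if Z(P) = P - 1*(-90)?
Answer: 1/53120 ≈ 1.8825e-5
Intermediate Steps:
Z(P) = 90 + P (Z(P) = P + 90 = 90 + P)
1/(53240 + Z(-210)) = 1/(53240 + (90 - 210)) = 1/(53240 - 120) = 1/53120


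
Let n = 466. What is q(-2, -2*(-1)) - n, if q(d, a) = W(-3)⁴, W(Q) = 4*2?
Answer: 3630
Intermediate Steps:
W(Q) = 8
q(d, a) = 4096 (q(d, a) = 8⁴ = 4096)
q(-2, -2*(-1)) - n = 4096 - 1*466 = 4096 - 466 = 3630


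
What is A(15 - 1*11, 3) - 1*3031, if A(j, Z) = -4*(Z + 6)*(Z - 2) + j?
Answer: -3063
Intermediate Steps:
A(j, Z) = j - 4*(-2 + Z)*(6 + Z) (A(j, Z) = -4*(6 + Z)*(-2 + Z) + j = -4*(-2 + Z)*(6 + Z) + j = j - 4*(-2 + Z)*(6 + Z))
A(15 - 1*11, 3) - 1*3031 = (48 + (15 - 1*11) - 16*3 - 4*3²) - 1*3031 = (48 + (15 - 11) - 48 - 4*9) - 3031 = (48 + 4 - 48 - 36) - 3031 = -32 - 3031 = -3063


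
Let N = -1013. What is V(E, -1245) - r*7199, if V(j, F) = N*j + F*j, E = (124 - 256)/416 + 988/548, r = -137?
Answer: 7002240069/7124 ≈ 9.8291e+5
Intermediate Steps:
E = 21167/14248 (E = -132*1/416 + 988*(1/548) = -33/104 + 247/137 = 21167/14248 ≈ 1.4856)
V(j, F) = -1013*j + F*j
V(E, -1245) - r*7199 = 21167*(-1013 - 1245)/14248 - (-137)*7199 = (21167/14248)*(-2258) - 1*(-986263) = -23897543/7124 + 986263 = 7002240069/7124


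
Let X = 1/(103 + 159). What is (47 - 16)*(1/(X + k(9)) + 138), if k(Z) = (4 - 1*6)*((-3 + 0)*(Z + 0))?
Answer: 60537544/14149 ≈ 4278.6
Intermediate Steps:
X = 1/262 ≈ 0.0038168
k(Z) = 6*Z (k(Z) = (4 - 6)*(-3*Z) = -(-6)*Z = 6*Z)
(47 - 16)*(1/(X + k(9)) + 138) = (47 - 16)*(1/(1/262 + 6*9) + 138) = 31*(1/(1/262 + 54) + 138) = 31*(1/(14149/262) + 138) = 31*(262/14149 + 138) = 31*(1952824/14149) = 60537544/14149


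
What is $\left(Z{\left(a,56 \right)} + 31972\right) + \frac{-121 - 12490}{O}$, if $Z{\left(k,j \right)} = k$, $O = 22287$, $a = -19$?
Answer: $\frac{712123900}{22287} \approx 31952.0$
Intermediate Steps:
$\left(Z{\left(a,56 \right)} + 31972\right) + \frac{-121 - 12490}{O} = \left(-19 + 31972\right) + \frac{-121 - 12490}{22287} = 31953 - \frac{12611}{22287} = \frac{712123900}{22287}$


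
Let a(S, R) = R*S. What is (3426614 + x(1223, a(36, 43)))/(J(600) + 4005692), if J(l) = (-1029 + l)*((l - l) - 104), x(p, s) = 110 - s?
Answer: 856294/1012577 ≈ 0.84566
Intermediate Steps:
J(l) = 107016 - 104*l (J(l) = (-1029 + l)*(0 - 104) = (-1029 + l)*(-104) = 107016 - 104*l)
(3426614 + x(1223, a(36, 43)))/(J(600) + 4005692) = (3426614 + (110 - 43*36))/((107016 - 104*600) + 4005692) = (3426614 + (110 - 1*1548))/((107016 - 62400) + 4005692) = (3426614 + (110 - 1548))/(44616 + 4005692) = (3426614 - 1438)/4050308 = 3425176*(1/4050308) = 856294/1012577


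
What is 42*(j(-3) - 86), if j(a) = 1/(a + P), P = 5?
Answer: -3591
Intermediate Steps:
j(a) = 1/(5 + a) (j(a) = 1/(a + 5) = 1/(5 + a))
42*(j(-3) - 86) = 42*(1/(5 - 3) - 86) = 42*(1/2 - 86) = 42*(½ - 86) = 42*(-171/2) = -3591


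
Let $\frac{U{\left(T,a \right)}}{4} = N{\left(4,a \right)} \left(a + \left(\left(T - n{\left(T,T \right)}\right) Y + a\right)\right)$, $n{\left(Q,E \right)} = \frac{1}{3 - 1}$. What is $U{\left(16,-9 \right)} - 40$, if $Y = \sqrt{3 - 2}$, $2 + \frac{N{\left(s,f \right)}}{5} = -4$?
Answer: $260$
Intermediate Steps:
$n{\left(Q,E \right)} = \frac{1}{2}$
$N{\left(s,f \right)} = -30$ ($N{\left(s,f \right)} = -10 + 5 \left(-4\right) = -10 - 20 = -30$)
$Y = 1$ ($Y = \sqrt{1} = 1$)
$U{\left(T,a \right)} = 60 - 240 a - 120 T$ ($U{\left(T,a \right)} = 4 \left(- 30 \left(a + \left(\left(T - \frac{1}{2}\right) 1 + a\right)\right)\right) = 4 \left(- 30 \left(a + \left(\left(- \frac{1}{2} + T\right) 1 + a\right)\right)\right) = 4 \left(- 30 \left(a + \left(\left(- \frac{1}{2} + T\right) + a\right)\right)\right) = 4 \left(- 30 \left(a + \left(- \frac{1}{2} + T + a\right)\right)\right) = 4 \left(- 30 \left(- \frac{1}{2} + T + 2 a\right)\right) = 4 \left(15 - 60 a - 30 T\right) = 60 - 240 a - 120 T$)
$U{\left(16,-9 \right)} - 40 = \left(60 - -2160 - 1920\right) - 40 = \left(60 + 2160 - 1920\right) - 40 = 300 - 40 = 260$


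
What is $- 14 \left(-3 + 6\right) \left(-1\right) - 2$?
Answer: $40$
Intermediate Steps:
$- 14 \left(-3 + 6\right) \left(-1\right) - 2 = - 14 \cdot 3 \left(-1\right) - 2 = \left(-14\right) \left(-3\right) - 2 = 42 - 2 = 40$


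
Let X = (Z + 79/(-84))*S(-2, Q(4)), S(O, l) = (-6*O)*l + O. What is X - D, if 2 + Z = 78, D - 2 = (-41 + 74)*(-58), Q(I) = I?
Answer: 225319/42 ≈ 5364.7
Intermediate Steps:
S(O, l) = O - 6*O*l (S(O, l) = -6*O*l + O = O - 6*O*l)
D = -1912 (D = 2 + (-41 + 74)*(-58) = 2 + 33*(-58) = 2 - 1914 = -1912)
Z = 76 (Z = -2 + 78 = 76)
X = 145015/42 (X = (76 + 79/(-84))*(-2*(1 - 6*4)) = (76 + 79*(-1/84))*(-2*(1 - 24)) = (76 - 79/84)*(-2*(-23)) = (6305/84)*46 = 145015/42 ≈ 3452.7)
X - D = 145015/42 - 1*(-1912) = 145015/42 + 1912 = 225319/42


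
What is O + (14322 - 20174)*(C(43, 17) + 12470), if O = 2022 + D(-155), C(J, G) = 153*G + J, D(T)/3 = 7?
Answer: -88445085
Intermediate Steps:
D(T) = 21 (D(T) = 3*7 = 21)
C(J, G) = J + 153*G
O = 2043 (O = 2022 + 21 = 2043)
O + (14322 - 20174)*(C(43, 17) + 12470) = 2043 + (14322 - 20174)*((43 + 153*17) + 12470) = 2043 - 5852*((43 + 2601) + 12470) = 2043 - 5852*(2644 + 12470) = 2043 - 5852*15114 = 2043 - 88447128 = -88445085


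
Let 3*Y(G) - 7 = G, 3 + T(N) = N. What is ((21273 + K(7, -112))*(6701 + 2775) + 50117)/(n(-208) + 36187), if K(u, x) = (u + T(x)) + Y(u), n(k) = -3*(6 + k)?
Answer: 601961635/110379 ≈ 5453.6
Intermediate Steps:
T(N) = -3 + N
Y(G) = 7/3 + G/3
n(k) = -18 - 3*k
K(u, x) = -⅔ + x + 4*u/3 (K(u, x) = (u + (-3 + x)) + (7/3 + u/3) = (-3 + u + x) + (7/3 + u/3) = -⅔ + x + 4*u/3)
((21273 + K(7, -112))*(6701 + 2775) + 50117)/(n(-208) + 36187) = ((21273 + (-⅔ - 112 + (4/3)*7))*(6701 + 2775) + 50117)/((-18 - 3*(-208)) + 36187) = ((21273 + (-⅔ - 112 + 28/3))*9476 + 50117)/((-18 + 624) + 36187) = ((21273 - 310/3)*9476 + 50117)/(606 + 36187) = ((63509/3)*9476 + 50117)/36793 = (601811284/3 + 50117)*(1/36793) = (601961635/3)*(1/36793) = 601961635/110379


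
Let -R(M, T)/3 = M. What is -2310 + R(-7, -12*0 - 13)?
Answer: -2289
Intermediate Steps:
R(M, T) = -3*M
-2310 + R(-7, -12*0 - 13) = -2310 - 3*(-7) = -2310 + 21 = -2289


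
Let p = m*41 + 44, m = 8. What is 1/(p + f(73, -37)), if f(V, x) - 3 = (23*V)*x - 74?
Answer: -1/61822 ≈ -1.6175e-5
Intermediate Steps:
f(V, x) = -71 + 23*V*x (f(V, x) = 3 + ((23*V)*x - 74) = 3 + (23*V*x - 74) = 3 + (-74 + 23*V*x) = -71 + 23*V*x)
p = 372 (p = 8*41 + 44 = 328 + 44 = 372)
1/(p + f(73, -37)) = 1/(372 + (-71 + 23*73*(-37))) = 1/(372 + (-71 - 62123)) = 1/(372 - 62194) = 1/(-61822) = -1/61822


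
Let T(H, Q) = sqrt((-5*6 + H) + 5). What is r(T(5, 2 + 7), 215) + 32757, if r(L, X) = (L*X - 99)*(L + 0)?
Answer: 28457 - 198*I*sqrt(5) ≈ 28457.0 - 442.74*I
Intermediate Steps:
T(H, Q) = sqrt(-25 + H) (T(H, Q) = sqrt((-30 + H) + 5) = sqrt(-25 + H))
r(L, X) = L*(-99 + L*X) (r(L, X) = (-99 + L*X)*L = L*(-99 + L*X))
r(T(5, 2 + 7), 215) + 32757 = sqrt(-25 + 5)*(-99 + sqrt(-25 + 5)*215) + 32757 = sqrt(-20)*(-99 + sqrt(-20)*215) + 32757 = (2*I*sqrt(5))*(-99 + (2*I*sqrt(5))*215) + 32757 = (2*I*sqrt(5))*(-99 + 430*I*sqrt(5)) + 32757 = 2*I*sqrt(5)*(-99 + 430*I*sqrt(5)) + 32757 = 32757 + 2*I*sqrt(5)*(-99 + 430*I*sqrt(5))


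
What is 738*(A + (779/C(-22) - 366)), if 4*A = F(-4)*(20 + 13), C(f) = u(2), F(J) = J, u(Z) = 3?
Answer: -102828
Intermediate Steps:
C(f) = 3
A = -33 (A = (-4*(20 + 13))/4 = (-4*33)/4 = (¼)*(-132) = -33)
738*(A + (779/C(-22) - 366)) = 738*(-33 + (779/3 - 366)) = 738*(-33 - 319/3) = 738*(-418/3) = -102828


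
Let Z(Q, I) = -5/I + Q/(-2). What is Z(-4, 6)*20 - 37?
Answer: -41/3 ≈ -13.667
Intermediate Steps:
Z(Q, I) = -5/I - Q/2 (Z(Q, I) = -5/I + Q*(-½) = -5/I - Q/2)
Z(-4, 6)*20 - 37 = (-5/6 - ½*(-4))*20 - 37 = (-5*⅙ + 2)*20 - 37 = (-⅚ + 2)*20 - 37 = (7/6)*20 - 37 = 70/3 - 37 = -41/3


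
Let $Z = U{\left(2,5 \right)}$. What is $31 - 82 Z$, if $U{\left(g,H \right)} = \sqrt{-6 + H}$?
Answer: $31 - 82 i \approx 31.0 - 82.0 i$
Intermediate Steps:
$Z = i$ ($Z = \sqrt{-6 + 5} = \sqrt{-1} = i \approx 1.0 i$)
$31 - 82 Z = 31 - 82 i$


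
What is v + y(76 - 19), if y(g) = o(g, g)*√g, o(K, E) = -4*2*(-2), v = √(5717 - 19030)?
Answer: 16*√57 + I*√13313 ≈ 120.8 + 115.38*I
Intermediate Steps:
v = I*√13313 (v = √(-13313) = I*√13313 ≈ 115.38*I)
o(K, E) = 16 (o(K, E) = -8*(-2) = 16)
y(g) = 16*√g
v + y(76 - 19) = I*√13313 + 16*√(76 - 19) = I*√13313 + 16*√57 = 16*√57 + I*√13313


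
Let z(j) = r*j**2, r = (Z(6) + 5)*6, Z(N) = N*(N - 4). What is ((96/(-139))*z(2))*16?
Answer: -626688/139 ≈ -4508.5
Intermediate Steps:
Z(N) = N*(-4 + N)
r = 102 (r = (6*(-4 + 6) + 5)*6 = (6*2 + 5)*6 = (12 + 5)*6 = 17*6 = 102)
z(j) = 102*j**2
((96/(-139))*z(2))*16 = ((96/(-139))*(102*2**2))*16 = ((96*(-1/139))*(102*4))*16 = -96/139*408*16 = -39168/139*16 = -626688/139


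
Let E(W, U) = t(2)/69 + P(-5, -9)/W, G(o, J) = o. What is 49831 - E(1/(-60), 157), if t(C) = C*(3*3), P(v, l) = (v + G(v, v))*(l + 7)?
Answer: 1173707/23 ≈ 51031.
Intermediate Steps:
P(v, l) = 2*v*(7 + l) (P(v, l) = (v + v)*(l + 7) = (2*v)*(7 + l) = 2*v*(7 + l))
t(C) = 9*C (t(C) = C*9 = 9*C)
E(W, U) = 6/23 + 20/W (E(W, U) = (9*2)/69 + (2*(-5)*(7 - 9))/W = 18*(1/69) + (2*(-5)*(-2))/W = 6/23 + 20/W)
49831 - E(1/(-60), 157) = 49831 - (6/23 + 20/(1/(-60))) = 49831 - (6/23 + 20/(-1/60)) = 49831 - (6/23 + 20*(-60)) = 49831 - (6/23 - 1200) = 49831 - 1*(-27594/23) = 49831 + 27594/23 = 1173707/23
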